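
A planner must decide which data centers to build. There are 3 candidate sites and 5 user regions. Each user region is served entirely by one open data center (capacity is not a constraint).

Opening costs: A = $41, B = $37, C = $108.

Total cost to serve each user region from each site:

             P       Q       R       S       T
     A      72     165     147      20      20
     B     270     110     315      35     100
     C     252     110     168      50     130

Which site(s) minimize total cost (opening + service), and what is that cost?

For any fixed open set, each user region goes to its cheapest open site; total = fixed + service.
{A, B}: P→A 72, Q→B 110, R→A 147, S→A 20, T→A 20. Service 369; fixed 78; total 447.
{A}: service 424 + fixed 41 = 465
{A, C}: P→A 72, Q→C 110, R→A 147, S→A 20, T→A 20. Service 369; fixed 149; total 518.
{A, B, C}: service 369 + fixed 186 = 555
No other subset beats 447.

Open A and B; minimum total cost 447.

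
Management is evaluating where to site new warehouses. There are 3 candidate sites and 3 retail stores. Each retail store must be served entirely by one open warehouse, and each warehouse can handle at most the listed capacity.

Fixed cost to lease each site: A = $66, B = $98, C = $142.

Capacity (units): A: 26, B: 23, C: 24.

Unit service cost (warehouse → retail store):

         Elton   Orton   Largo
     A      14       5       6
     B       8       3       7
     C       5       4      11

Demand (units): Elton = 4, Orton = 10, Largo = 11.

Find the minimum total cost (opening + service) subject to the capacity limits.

Minimum total cost: 238

Open {A}: Elton→A 14·4=56, Orton→A 5·10=50, Largo→A 6·11=66.
Loads: A carries 25/26. Service 172; fixed 66; total 238.
Next best feasible plan costs 292.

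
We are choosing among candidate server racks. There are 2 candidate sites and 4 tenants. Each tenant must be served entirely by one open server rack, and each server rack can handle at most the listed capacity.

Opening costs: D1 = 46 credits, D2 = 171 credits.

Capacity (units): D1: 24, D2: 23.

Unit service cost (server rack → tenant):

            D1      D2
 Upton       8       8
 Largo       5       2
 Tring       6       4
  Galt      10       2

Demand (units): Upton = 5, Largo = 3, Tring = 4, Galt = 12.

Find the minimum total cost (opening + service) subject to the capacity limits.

Minimum total cost: 245

Open {D1}: Upton→D1 8·5=40, Largo→D1 5·3=15, Tring→D1 6·4=24, Galt→D1 10·12=120.
Loads: D1 carries 24/24. Service 199; fixed 46; total 245.
Next best feasible plan costs 303.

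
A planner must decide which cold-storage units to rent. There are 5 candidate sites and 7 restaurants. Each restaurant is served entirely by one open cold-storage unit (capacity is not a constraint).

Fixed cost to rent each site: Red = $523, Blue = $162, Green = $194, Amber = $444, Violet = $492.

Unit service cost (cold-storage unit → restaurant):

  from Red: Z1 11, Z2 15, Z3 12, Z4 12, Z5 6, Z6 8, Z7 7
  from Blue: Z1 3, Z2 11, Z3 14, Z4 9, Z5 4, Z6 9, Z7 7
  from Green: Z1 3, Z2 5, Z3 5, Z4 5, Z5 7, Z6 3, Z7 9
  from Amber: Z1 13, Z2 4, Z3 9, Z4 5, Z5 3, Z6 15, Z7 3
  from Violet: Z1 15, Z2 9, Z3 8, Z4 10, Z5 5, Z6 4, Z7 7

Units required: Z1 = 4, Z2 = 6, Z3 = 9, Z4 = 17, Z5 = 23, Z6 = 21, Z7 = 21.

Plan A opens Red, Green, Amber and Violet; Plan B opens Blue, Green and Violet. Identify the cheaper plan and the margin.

Plan B is cheaper by 692.

Plan A: {Red, Green, Amber, Violet}: Z1→Green 3·4=12, Z2→Amber 4·6=24, Z3→Green 5·9=45, Z4→Green 5·17=85, Z5→Amber 3·23=69, Z6→Green 3·21=63, Z7→Amber 3·21=63. Service 361; fixed 1653; total 2014.
Plan B: {Blue, Green, Violet}: Z1→Blue 3·4=12, Z2→Green 5·6=30, Z3→Green 5·9=45, Z4→Green 5·17=85, Z5→Blue 4·23=92, Z6→Green 3·21=63, Z7→Blue 7·21=147. Service 474; fixed 848; total 1322.
Difference: |2014 − 1322| = 692.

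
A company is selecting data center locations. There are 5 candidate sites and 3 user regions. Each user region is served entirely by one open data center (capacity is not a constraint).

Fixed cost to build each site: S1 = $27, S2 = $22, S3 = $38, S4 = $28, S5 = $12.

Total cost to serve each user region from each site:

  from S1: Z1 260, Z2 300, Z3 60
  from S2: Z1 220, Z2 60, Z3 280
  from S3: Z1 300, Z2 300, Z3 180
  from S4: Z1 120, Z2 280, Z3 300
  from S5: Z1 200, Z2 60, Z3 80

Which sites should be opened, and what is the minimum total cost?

Open S4 and S5; minimum total cost 300.

For any fixed open set, each user region goes to its cheapest open site; total = fixed + service.
{S4, S5}: Z1→S4 120, Z2→S5 60, Z3→S5 80. Service 260; fixed 40; total 300.
{S1, S4, S5}: service 240 + fixed 67 = 307
{S1, S2, S4}: service 240 + fixed 77 = 317
{S1, S2, S3, S4, S5}: Z1→S4 120, Z2→S2 60, Z3→S1 60. Service 240; fixed 127; total 367.
No other subset beats 300.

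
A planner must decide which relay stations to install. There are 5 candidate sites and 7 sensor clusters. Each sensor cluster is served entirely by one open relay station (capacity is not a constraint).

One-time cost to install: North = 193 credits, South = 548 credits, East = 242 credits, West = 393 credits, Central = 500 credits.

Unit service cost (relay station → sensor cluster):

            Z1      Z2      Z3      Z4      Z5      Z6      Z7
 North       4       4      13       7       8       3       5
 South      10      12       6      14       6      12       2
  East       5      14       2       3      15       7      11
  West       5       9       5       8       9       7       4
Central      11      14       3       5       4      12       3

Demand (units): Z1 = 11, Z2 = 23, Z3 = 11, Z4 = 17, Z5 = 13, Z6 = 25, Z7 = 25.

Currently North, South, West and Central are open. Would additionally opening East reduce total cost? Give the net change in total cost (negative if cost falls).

No — net change +197 (cost rises by 197).

Current service cost with {North, South, West, Central}: 431.
Adding East: each sensor cluster re-picks its cheapest; new service cost 386, saving 45.
Extra fixed cost: 242. Net change = 242 − 45 = 197.
(Totals: 2065 → 2262.)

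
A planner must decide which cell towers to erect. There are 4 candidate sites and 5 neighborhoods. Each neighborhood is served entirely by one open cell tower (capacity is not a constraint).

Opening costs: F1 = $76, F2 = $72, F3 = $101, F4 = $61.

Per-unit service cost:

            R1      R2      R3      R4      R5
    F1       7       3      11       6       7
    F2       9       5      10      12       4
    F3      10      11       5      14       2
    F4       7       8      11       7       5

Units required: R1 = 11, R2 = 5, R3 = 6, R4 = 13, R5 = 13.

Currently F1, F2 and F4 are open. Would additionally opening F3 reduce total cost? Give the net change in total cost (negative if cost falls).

No — net change +45 (cost rises by 45).

Current service cost with {F1, F2, F4}: 282.
Adding F3: each neighborhood re-picks its cheapest; new service cost 226, saving 56.
Extra fixed cost: 101. Net change = 101 − 56 = 45.
(Totals: 491 → 536.)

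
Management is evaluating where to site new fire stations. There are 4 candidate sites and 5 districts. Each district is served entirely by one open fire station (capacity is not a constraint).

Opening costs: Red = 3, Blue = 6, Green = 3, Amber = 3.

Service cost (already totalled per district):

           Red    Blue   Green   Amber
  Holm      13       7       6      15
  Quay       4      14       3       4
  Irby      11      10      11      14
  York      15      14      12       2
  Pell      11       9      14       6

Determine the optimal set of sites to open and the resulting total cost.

Open Green and Amber; minimum total cost 34.

For any fixed open set, each district goes to its cheapest open site; total = fixed + service.
{Green, Amber}: Holm→Green 6, Quay→Green 3, Irby→Green 11, York→Amber 2, Pell→Amber 6. Service 28; fixed 6; total 34.
{Red, Green, Amber}: Holm→Green 6, Quay→Green 3, Irby→Red 11, York→Amber 2, Pell→Amber 6. Service 28; fixed 9; total 37.
{Blue, Amber}: service 29 + fixed 9 = 38
{Red, Blue, Green, Amber}: Holm→Green 6, Quay→Green 3, Irby→Blue 10, York→Amber 2, Pell→Amber 6. Service 27; fixed 15; total 42.
No other subset beats 34.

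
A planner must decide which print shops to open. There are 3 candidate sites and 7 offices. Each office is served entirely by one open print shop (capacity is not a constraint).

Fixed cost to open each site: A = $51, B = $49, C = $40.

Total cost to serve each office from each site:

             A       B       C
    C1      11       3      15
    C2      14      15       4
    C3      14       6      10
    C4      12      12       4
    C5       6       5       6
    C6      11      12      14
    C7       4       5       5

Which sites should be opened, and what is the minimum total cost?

Open C only; minimum total cost 98.

For any fixed open set, each office goes to its cheapest open site; total = fixed + service.
{C}: C1→C 15, C2→C 4, C3→C 10, C4→C 4, C5→C 6, C6→C 14, C7→C 5. Service 58; fixed 40; total 98.
{B}: C1→B 3, C2→B 15, C3→B 6, C4→B 12, C5→B 5, C6→B 12, C7→B 5. Service 58; fixed 49; total 107.
{A}: service 72 + fixed 51 = 123
{A, B, C}: C1→B 3, C2→C 4, C3→B 6, C4→C 4, C5→B 5, C6→A 11, C7→A 4. Service 37; fixed 140; total 177.
(All 7 nonempty subsets were checked; C only is lowest.)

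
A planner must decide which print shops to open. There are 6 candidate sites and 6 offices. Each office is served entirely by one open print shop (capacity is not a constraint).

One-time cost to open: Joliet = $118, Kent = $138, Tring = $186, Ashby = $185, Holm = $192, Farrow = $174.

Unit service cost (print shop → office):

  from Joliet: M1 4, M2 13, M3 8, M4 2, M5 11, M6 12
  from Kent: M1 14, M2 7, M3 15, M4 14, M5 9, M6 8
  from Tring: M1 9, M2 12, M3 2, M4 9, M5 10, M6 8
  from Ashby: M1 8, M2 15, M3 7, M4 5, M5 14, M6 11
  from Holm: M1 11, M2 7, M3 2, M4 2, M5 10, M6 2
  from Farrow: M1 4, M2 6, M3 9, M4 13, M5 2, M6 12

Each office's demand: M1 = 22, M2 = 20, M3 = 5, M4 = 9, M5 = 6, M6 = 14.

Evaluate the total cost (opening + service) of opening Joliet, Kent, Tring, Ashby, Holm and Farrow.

Each office is assigned to its cheapest site among the open ones.
{Joliet, Kent, Tring, Ashby, Holm, Farrow}: M1→Joliet 4·22=88, M2→Farrow 6·20=120, M3→Tring 2·5=10, M4→Joliet 2·9=18, M5→Farrow 2·6=12, M6→Holm 2·14=28. Service 276; fixed 993; total 1269.

Total cost: 1269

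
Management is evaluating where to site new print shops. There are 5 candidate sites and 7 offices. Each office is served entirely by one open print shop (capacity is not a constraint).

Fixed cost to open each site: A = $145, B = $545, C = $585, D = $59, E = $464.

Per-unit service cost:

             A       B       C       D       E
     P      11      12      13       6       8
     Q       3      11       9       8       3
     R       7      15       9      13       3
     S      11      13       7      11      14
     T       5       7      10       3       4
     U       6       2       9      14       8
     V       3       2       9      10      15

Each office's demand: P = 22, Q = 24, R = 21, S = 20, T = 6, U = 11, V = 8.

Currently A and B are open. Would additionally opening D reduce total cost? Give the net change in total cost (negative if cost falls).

Current service cost with {A, B}: 749.
Adding D: each office re-picks its cheapest; new service cost 627, saving 122.
Extra fixed cost: 59. Net change = 59 − 122 = -63.
(Totals: 1439 → 1376.)

Yes — net change −63 (cost falls by 63).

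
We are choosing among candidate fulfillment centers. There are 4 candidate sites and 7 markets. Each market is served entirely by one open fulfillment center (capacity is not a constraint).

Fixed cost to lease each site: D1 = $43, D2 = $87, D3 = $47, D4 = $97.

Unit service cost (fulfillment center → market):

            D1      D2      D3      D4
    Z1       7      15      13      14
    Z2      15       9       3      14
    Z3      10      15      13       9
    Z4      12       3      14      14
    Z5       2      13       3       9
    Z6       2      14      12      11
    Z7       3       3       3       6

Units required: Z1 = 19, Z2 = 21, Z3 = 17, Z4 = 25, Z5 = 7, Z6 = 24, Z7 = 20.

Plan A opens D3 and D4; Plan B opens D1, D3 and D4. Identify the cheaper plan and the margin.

Plan A: {D3, D4}: Z1→D3 13·19=247, Z2→D3 3·21=63, Z3→D4 9·17=153, Z4→D3 14·25=350, Z5→D3 3·7=21, Z6→D4 11·24=264, Z7→D3 3·20=60. Service 1158; fixed 144; total 1302.
Plan B: {D1, D3, D4}: Z1→D1 7·19=133, Z2→D3 3·21=63, Z3→D4 9·17=153, Z4→D1 12·25=300, Z5→D1 2·7=14, Z6→D1 2·24=48, Z7→D1 3·20=60. Service 771; fixed 187; total 958.
Difference: |1302 − 958| = 344.

Plan B is cheaper by 344.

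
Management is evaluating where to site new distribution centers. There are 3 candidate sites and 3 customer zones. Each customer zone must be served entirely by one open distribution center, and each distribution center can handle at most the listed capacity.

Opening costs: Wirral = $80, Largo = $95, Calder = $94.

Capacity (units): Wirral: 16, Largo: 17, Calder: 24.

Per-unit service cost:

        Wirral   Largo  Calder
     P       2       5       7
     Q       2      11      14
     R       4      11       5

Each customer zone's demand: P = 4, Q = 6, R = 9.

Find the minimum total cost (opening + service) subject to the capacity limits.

Minimum total cost: 239

Open {Wirral, Calder}: P→Wirral 2·4=8, Q→Wirral 2·6=12, R→Calder 5·9=45.
Loads: Wirral carries 10/16, Calder carries 9/24. Service 65; fixed 174; total 239.
Next best feasible plan costs 243.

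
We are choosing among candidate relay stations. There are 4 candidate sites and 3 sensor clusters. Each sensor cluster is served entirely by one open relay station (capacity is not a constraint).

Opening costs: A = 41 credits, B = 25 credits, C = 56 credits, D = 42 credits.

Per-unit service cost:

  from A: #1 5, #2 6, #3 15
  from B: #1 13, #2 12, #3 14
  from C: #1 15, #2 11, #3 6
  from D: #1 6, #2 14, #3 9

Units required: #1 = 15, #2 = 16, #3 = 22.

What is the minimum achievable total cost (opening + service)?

Minimum total cost: 400

For any fixed open set, each sensor cluster goes to its cheapest open site; total = fixed + service.
{A, C}: #1→A 5·15=75, #2→A 6·16=96, #3→C 6·22=132. Service 303; fixed 97; total 400.
{A, B, C}: #1→A 5·15=75, #2→A 6·16=96, #3→C 6·22=132. Service 303; fixed 122; total 425.
{A, C, D}: #1→A 5·15=75, #2→A 6·16=96, #3→C 6·22=132. Service 303; fixed 139; total 442.
{A, B, C, D}: service 303 + fixed 164 = 467
No other subset beats 400.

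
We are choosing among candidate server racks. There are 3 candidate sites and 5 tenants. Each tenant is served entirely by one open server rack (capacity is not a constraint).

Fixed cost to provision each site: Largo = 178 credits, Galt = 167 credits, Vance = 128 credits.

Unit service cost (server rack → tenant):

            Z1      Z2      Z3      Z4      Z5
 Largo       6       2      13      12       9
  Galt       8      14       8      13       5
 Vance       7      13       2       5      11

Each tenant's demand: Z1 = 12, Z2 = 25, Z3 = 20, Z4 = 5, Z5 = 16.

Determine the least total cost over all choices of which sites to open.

For any fixed open set, each tenant goes to its cheapest open site; total = fixed + service.
{Largo, Vance}: Z1→Largo 6·12=72, Z2→Largo 2·25=50, Z3→Vance 2·20=40, Z4→Vance 5·5=25, Z5→Largo 9·16=144. Service 331; fixed 306; total 637.
{Largo, Galt, Vance}: service 267 + fixed 473 = 740
{Largo}: service 586 + fixed 178 = 764
{Vance}: service 650 + fixed 128 = 778
(All 7 nonempty subsets were checked; Largo and Vance is lowest.)

Minimum total cost: 637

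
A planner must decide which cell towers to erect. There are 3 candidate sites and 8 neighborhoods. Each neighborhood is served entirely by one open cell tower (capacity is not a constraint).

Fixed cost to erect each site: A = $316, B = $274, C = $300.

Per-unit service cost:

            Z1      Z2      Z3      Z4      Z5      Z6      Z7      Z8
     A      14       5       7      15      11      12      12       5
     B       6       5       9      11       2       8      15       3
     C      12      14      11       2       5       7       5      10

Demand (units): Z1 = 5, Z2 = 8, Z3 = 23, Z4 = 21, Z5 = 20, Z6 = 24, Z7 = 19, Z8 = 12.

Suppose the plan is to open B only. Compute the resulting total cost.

Each neighborhood is assigned to its cheapest site among the open ones.
{B}: Z1→B 6·5=30, Z2→B 5·8=40, Z3→B 9·23=207, Z4→B 11·21=231, Z5→B 2·20=40, Z6→B 8·24=192, Z7→B 15·19=285, Z8→B 3·12=36. Service 1061; fixed 274; total 1335.

Total cost: 1335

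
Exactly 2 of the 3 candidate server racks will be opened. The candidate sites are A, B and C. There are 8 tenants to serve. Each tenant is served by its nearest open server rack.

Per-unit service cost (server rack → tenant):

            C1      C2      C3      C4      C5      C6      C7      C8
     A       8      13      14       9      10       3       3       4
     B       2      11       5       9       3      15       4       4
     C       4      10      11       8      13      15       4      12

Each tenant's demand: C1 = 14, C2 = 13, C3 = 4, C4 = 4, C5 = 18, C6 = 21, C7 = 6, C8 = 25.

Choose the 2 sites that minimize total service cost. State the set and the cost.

Choose A and B; total service cost 462.

With exactly 2 open, each tenant uses its cheapest among the chosen.
{A, B}: C1→B 2·14=28, C2→B 11·13=143, C3→B 5·4=20, C4→A 9·4=36, C5→B 3·18=54, C6→A 3·21=63, C7→A 3·6=18, C8→A 4·25=100. Service cost 462.
{A, C}: service cost 623
{B, C}: service cost 703
Among all 3 size-2 choices, {A, B} is lowest.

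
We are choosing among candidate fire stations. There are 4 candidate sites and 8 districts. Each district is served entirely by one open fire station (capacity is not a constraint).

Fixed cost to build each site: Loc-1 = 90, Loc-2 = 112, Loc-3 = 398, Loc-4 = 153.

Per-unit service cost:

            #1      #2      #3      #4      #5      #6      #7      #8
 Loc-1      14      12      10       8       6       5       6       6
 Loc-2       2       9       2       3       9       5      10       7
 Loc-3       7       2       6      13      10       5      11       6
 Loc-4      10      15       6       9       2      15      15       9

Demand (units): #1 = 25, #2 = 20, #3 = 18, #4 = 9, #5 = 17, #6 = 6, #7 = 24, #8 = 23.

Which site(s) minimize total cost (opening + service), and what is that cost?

For any fixed open set, each district goes to its cheapest open site; total = fixed + service.
{Loc-1, Loc-2}: #1→Loc-2 2·25=50, #2→Loc-2 9·20=180, #3→Loc-2 2·18=36, #4→Loc-2 3·9=27, #5→Loc-1 6·17=102, #6→Loc-1 5·6=30, #7→Loc-1 6·24=144, #8→Loc-1 6·23=138. Service 707; fixed 202; total 909.
{Loc-2}: service 877 + fixed 112 = 989
{Loc-1, Loc-2, Loc-4}: #1→Loc-2 2·25=50, #2→Loc-2 9·20=180, #3→Loc-2 2·18=36, #4→Loc-2 3·9=27, #5→Loc-4 2·17=34, #6→Loc-1 5·6=30, #7→Loc-1 6·24=144, #8→Loc-1 6·23=138. Service 639; fixed 355; total 994.
{Loc-1, Loc-2, Loc-3, Loc-4}: #1→Loc-2 2·25=50, #2→Loc-3 2·20=40, #3→Loc-2 2·18=36, #4→Loc-2 3·9=27, #5→Loc-4 2·17=34, #6→Loc-1 5·6=30, #7→Loc-1 6·24=144, #8→Loc-1 6·23=138. Service 499; fixed 753; total 1252.
No other subset beats 909.

Open Loc-1 and Loc-2; minimum total cost 909.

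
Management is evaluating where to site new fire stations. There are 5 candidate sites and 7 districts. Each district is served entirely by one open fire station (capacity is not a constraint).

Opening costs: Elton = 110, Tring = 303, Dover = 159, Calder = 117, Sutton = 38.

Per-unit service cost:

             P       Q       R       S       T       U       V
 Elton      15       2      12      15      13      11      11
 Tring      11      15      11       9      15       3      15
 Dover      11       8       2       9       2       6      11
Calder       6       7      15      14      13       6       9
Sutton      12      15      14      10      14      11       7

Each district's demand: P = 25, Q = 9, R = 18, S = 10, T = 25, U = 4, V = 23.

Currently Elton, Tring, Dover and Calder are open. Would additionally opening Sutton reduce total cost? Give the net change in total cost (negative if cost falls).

Yes — net change −8 (cost falls by 8).

Current service cost with {Elton, Tring, Dover, Calder}: 563.
Adding Sutton: each district re-picks its cheapest; new service cost 517, saving 46.
Extra fixed cost: 38. Net change = 38 − 46 = -8.
(Totals: 1252 → 1244.)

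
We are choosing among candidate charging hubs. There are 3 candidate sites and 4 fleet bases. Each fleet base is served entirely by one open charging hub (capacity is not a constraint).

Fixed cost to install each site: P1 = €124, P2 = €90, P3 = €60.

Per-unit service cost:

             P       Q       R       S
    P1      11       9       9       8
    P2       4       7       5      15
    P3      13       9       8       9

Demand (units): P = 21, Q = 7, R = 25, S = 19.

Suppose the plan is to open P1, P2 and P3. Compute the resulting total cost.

Each fleet base is assigned to its cheapest site among the open ones.
{P1, P2, P3}: P→P2 4·21=84, Q→P2 7·7=49, R→P2 5·25=125, S→P1 8·19=152. Service 410; fixed 274; total 684.

Total cost: 684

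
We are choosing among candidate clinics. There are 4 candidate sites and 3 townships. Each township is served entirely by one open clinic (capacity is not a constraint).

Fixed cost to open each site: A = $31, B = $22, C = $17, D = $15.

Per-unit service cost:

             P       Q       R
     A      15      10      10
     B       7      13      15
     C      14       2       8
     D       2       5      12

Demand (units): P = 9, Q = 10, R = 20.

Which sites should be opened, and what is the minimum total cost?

For any fixed open set, each township goes to its cheapest open site; total = fixed + service.
{C, D}: P→D 2·9=18, Q→C 2·10=20, R→C 8·20=160. Service 198; fixed 32; total 230.
{B, C, D}: P→D 2·9=18, Q→C 2·10=20, R→C 8·20=160. Service 198; fixed 54; total 252.
{A, C, D}: P→D 2·9=18, Q→C 2·10=20, R→C 8·20=160. Service 198; fixed 63; total 261.
{A, B, C, D}: service 198 + fixed 85 = 283
(All 15 nonempty subsets were checked; C and D is lowest.)

Open C and D; minimum total cost 230.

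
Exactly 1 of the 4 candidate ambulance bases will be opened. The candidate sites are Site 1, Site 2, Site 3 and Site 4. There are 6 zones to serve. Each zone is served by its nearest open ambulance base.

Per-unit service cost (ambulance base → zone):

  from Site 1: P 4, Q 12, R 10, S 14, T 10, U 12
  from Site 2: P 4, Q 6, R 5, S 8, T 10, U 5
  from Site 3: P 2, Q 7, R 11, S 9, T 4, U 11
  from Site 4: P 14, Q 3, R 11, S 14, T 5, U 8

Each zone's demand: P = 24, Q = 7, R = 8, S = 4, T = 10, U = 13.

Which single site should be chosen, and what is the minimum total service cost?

Choose Site 2 only; total service cost 375.

With exactly 1 open, each zone uses its cheapest among the chosen.
{Site 2}: P→Site 2 4·24=96, Q→Site 2 6·7=42, R→Site 2 5·8=40, S→Site 2 8·4=32, T→Site 2 10·10=100, U→Site 2 5·13=65. Service cost 375.
{Site 3}: service cost 404
{Site 1}: service cost 572
Among all 4 size-1 choices, {Site 2} is lowest.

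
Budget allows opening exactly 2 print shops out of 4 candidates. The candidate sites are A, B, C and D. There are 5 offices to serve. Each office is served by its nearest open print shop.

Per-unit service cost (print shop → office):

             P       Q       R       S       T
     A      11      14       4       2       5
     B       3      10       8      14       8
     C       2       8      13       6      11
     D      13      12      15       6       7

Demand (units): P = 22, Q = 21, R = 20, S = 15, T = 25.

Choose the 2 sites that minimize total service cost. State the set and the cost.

With exactly 2 open, each office uses its cheapest among the chosen.
{A, C}: P→C 2·22=44, Q→C 8·21=168, R→A 4·20=80, S→A 2·15=30, T→A 5·25=125. Service cost 447.
{A, B}: service cost 511
{B, C}: service cost 662
Among all 6 size-2 choices, {A, C} is lowest.

Choose A and C; total service cost 447.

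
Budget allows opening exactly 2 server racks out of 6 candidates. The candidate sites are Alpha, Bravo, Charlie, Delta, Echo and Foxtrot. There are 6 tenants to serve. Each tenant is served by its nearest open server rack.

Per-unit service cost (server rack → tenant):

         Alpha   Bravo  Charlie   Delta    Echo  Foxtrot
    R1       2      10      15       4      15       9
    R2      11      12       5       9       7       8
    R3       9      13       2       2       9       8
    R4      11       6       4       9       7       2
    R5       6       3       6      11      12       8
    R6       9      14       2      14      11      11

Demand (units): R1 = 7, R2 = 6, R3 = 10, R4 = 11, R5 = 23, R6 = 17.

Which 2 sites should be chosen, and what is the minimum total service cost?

With exactly 2 open, each tenant uses its cheapest among the chosen.
{Bravo, Charlie}: R1→Bravo 10·7=70, R2→Charlie 5·6=30, R3→Charlie 2·10=20, R4→Charlie 4·11=44, R5→Bravo 3·23=69, R6→Charlie 2·17=34. Service cost 267.
{Alpha, Charlie}: service cost 280
{Charlie, Delta}: service cost 294
Among all 15 size-2 choices, {Bravo, Charlie} is lowest.

Choose Bravo and Charlie; total service cost 267.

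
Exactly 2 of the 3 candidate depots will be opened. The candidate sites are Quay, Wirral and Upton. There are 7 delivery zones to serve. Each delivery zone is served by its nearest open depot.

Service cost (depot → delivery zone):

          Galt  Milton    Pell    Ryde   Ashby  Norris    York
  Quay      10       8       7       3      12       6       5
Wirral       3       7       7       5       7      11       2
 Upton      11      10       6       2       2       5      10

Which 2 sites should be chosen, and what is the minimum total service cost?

With exactly 2 open, each delivery zone uses its cheapest among the chosen.
{Wirral, Upton}: Galt→Wirral 3, Milton→Wirral 7, Pell→Upton 6, Ryde→Upton 2, Ashby→Upton 2, Norris→Upton 5, York→Wirral 2. Service cost 27.
{Quay, Wirral}: service cost 35
{Quay, Upton}: service cost 38
Among all 3 size-2 choices, {Wirral, Upton} is lowest.

Choose Wirral and Upton; total service cost 27.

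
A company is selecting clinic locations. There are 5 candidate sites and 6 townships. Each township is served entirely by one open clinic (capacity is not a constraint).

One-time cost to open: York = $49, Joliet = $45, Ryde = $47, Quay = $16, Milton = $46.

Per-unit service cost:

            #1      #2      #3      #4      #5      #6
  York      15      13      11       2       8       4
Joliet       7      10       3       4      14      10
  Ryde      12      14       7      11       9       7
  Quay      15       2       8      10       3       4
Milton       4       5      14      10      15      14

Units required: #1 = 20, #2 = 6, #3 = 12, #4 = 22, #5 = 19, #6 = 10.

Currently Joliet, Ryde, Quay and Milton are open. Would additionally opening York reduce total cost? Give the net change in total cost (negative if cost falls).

No — net change +5 (cost rises by 5).

Current service cost with {Joliet, Ryde, Quay, Milton}: 313.
Adding York: each township re-picks its cheapest; new service cost 269, saving 44.
Extra fixed cost: 49. Net change = 49 − 44 = 5.
(Totals: 467 → 472.)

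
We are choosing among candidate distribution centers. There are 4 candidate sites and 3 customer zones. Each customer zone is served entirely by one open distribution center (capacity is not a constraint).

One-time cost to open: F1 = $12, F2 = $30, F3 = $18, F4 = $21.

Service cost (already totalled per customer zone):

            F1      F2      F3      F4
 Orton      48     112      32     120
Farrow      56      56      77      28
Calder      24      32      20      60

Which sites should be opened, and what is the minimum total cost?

For any fixed open set, each customer zone goes to its cheapest open site; total = fixed + service.
{F3, F4}: Orton→F3 32, Farrow→F4 28, Calder→F3 20. Service 80; fixed 39; total 119.
{F1, F3, F4}: Orton→F3 32, Farrow→F4 28, Calder→F3 20. Service 80; fixed 51; total 131.
{F1, F4}: service 100 + fixed 33 = 133
{F1, F2, F3, F4}: Orton→F3 32, Farrow→F4 28, Calder→F3 20. Service 80; fixed 81; total 161.
(All 15 nonempty subsets were checked; F3 and F4 is lowest.)

Open F3 and F4; minimum total cost 119.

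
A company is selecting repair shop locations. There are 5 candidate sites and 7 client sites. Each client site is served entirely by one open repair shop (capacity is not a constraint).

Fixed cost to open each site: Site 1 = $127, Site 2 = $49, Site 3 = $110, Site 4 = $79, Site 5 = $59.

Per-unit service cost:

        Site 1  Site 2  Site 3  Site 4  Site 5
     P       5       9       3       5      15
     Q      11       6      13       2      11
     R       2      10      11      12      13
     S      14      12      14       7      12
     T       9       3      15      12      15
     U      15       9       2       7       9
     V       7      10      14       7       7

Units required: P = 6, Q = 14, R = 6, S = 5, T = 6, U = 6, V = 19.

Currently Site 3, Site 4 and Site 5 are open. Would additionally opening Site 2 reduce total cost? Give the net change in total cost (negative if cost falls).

Current service cost with {Site 3, Site 4, Site 5}: 364.
Adding Site 2: each client site re-picks its cheapest; new service cost 304, saving 60.
Extra fixed cost: 49. Net change = 49 − 60 = -11.
(Totals: 612 → 601.)

Yes — net change −11 (cost falls by 11).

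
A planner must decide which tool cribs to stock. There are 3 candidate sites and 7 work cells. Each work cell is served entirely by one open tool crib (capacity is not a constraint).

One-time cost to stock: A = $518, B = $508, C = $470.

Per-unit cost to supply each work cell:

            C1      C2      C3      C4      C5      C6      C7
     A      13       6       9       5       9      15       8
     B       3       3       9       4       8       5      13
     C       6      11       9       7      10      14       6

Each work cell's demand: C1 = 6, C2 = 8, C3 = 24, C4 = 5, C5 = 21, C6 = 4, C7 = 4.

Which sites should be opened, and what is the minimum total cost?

Open B only; minimum total cost 1026.

For any fixed open set, each work cell goes to its cheapest open site; total = fixed + service.
{B}: C1→B 3·6=18, C2→B 3·8=24, C3→B 9·24=216, C4→B 4·5=20, C5→B 8·21=168, C6→B 5·4=20, C7→B 13·4=52. Service 518; fixed 508; total 1026.
{C}: C1→C 6·6=36, C2→C 11·8=88, C3→C 9·24=216, C4→C 7·5=35, C5→C 10·21=210, C6→C 14·4=56, C7→C 6·4=24. Service 665; fixed 470; total 1135.
{A}: service 648 + fixed 518 = 1166
{A, B, C}: service 490 + fixed 1496 = 1986
(All 7 nonempty subsets were checked; B only is lowest.)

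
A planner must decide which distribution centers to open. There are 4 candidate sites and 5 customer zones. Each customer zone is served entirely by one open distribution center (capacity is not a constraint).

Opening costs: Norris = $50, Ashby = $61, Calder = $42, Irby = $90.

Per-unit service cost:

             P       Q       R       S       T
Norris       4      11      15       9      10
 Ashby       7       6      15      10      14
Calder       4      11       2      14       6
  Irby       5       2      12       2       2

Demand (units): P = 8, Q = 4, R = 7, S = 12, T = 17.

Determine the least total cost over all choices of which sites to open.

For any fixed open set, each customer zone goes to its cheapest open site; total = fixed + service.
{Calder, Irby}: P→Calder 4·8=32, Q→Irby 2·4=8, R→Calder 2·7=14, S→Irby 2·12=24, T→Irby 2·17=34. Service 112; fixed 132; total 244.
{Irby}: service 190 + fixed 90 = 280
{Norris, Calder, Irby}: service 112 + fixed 182 = 294
{Norris, Ashby, Calder, Irby}: service 112 + fixed 243 = 355
(All 15 nonempty subsets were checked; Calder and Irby is lowest.)

Minimum total cost: 244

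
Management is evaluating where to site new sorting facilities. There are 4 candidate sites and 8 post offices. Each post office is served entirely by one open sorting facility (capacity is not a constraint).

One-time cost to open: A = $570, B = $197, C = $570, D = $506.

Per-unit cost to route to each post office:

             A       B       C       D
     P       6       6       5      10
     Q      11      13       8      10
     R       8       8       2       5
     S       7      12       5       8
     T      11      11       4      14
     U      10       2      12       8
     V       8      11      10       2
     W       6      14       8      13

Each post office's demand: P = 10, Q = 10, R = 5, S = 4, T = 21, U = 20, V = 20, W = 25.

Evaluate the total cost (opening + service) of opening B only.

Total cost: 1316

Each post office is assigned to its cheapest site among the open ones.
{B}: P→B 6·10=60, Q→B 13·10=130, R→B 8·5=40, S→B 12·4=48, T→B 11·21=231, U→B 2·20=40, V→B 11·20=220, W→B 14·25=350. Service 1119; fixed 197; total 1316.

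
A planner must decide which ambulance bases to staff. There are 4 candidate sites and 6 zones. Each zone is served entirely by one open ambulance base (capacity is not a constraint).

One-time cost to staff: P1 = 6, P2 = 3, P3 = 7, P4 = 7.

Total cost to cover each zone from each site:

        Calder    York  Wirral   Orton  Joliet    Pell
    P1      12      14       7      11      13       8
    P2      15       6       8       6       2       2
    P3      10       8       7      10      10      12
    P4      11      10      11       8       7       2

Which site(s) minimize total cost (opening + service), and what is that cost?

Open P2 only; minimum total cost 42.

For any fixed open set, each zone goes to its cheapest open site; total = fixed + service.
{P2}: Calder→P2 15, York→P2 6, Wirral→P2 8, Orton→P2 6, Joliet→P2 2, Pell→P2 2. Service 39; fixed 3; total 42.
{P2, P3}: Calder→P3 10, York→P2 6, Wirral→P3 7, Orton→P2 6, Joliet→P2 2, Pell→P2 2. Service 33; fixed 10; total 43.
{P1, P2}: Calder→P1 12, York→P2 6, Wirral→P1 7, Orton→P2 6, Joliet→P2 2, Pell→P2 2. Service 35; fixed 9; total 44.
{P1, P2, P3, P4}: service 33 + fixed 23 = 56
No other subset beats 42.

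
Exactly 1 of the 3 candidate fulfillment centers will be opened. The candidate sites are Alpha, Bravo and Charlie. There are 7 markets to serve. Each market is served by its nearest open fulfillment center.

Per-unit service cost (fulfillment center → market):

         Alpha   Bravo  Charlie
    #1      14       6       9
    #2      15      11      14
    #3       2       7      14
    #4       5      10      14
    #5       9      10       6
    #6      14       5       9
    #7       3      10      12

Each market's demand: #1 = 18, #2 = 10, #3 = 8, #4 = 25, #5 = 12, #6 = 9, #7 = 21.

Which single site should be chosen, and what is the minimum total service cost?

Choose Alpha only; total service cost 840.

With exactly 1 open, each market uses its cheapest among the chosen.
{Alpha}: #1→Alpha 14·18=252, #2→Alpha 15·10=150, #3→Alpha 2·8=16, #4→Alpha 5·25=125, #5→Alpha 9·12=108, #6→Alpha 14·9=126, #7→Alpha 3·21=63. Service cost 840.
{Bravo}: service cost 899
{Charlie}: service cost 1169
Among all 3 size-1 choices, {Alpha} is lowest.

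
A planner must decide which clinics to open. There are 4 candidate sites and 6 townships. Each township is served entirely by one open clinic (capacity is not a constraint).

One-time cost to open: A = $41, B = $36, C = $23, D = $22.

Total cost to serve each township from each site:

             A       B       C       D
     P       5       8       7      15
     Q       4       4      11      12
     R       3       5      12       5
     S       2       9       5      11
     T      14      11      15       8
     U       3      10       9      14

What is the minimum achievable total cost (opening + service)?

For any fixed open set, each township goes to its cheapest open site; total = fixed + service.
{A}: P→A 5, Q→A 4, R→A 3, S→A 2, T→A 14, U→A 3. Service 31; fixed 41; total 72.
{C}: service 59 + fixed 23 = 82
{B}: service 47 + fixed 36 = 83
{A, B, C, D}: service 25 + fixed 122 = 147
(All 15 nonempty subsets were checked; A only is lowest.)

Minimum total cost: 72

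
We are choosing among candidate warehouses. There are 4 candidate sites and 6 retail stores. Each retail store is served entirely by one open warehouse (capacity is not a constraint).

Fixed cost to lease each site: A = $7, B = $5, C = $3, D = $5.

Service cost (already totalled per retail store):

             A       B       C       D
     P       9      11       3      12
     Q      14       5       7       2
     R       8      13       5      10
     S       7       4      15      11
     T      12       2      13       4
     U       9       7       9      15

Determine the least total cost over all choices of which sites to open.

For any fixed open set, each retail store goes to its cheapest open site; total = fixed + service.
{B, C}: P→C 3, Q→B 5, R→C 5, S→B 4, T→B 2, U→B 7. Service 26; fixed 8; total 34.
{B, C, D}: service 23 + fixed 13 = 36
{A, B, C}: P→C 3, Q→B 5, R→C 5, S→B 4, T→B 2, U→B 7. Service 26; fixed 15; total 41.
{A, B, C, D}: P→C 3, Q→D 2, R→C 5, S→B 4, T→B 2, U→B 7. Service 23; fixed 20; total 43.
No other subset beats 34.

Minimum total cost: 34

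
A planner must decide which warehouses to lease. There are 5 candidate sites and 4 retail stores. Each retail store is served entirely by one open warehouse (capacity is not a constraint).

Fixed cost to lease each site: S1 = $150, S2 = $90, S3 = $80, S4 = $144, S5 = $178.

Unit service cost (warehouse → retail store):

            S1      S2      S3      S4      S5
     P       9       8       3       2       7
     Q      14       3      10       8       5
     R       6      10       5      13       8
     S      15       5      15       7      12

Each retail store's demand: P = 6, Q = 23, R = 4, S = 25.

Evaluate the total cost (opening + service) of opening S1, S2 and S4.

Each retail store is assigned to its cheapest site among the open ones.
{S1, S2, S4}: P→S4 2·6=12, Q→S2 3·23=69, R→S1 6·4=24, S→S2 5·25=125. Service 230; fixed 384; total 614.

Total cost: 614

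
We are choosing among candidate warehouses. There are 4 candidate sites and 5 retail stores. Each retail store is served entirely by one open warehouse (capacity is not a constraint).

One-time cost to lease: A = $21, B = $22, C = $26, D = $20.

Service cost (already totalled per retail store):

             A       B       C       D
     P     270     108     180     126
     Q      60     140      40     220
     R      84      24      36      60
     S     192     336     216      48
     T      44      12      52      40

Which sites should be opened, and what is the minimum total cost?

Open B, C and D; minimum total cost 300.

For any fixed open set, each retail store goes to its cheapest open site; total = fixed + service.
{B, C, D}: P→B 108, Q→C 40, R→B 24, S→D 48, T→B 12. Service 232; fixed 68; total 300.
{A, B, D}: service 252 + fixed 63 = 315
{A, B, C, D}: P→B 108, Q→C 40, R→B 24, S→D 48, T→B 12. Service 232; fixed 89; total 321.
{D}: P→D 126, Q→D 220, R→D 60, S→D 48, T→D 40. Service 494; fixed 20; total 514.
No other subset beats 300.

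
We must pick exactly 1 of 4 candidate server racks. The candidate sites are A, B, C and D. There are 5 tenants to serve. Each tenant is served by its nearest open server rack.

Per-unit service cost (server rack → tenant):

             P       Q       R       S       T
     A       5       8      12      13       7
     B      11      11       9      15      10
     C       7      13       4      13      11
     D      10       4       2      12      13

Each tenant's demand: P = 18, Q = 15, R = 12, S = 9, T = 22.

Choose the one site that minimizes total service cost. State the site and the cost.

With exactly 1 open, each tenant uses its cheapest among the chosen.
{A}: P→A 5·18=90, Q→A 8·15=120, R→A 12·12=144, S→A 13·9=117, T→A 7·22=154. Service cost 625.
{D}: service cost 658
{C}: service cost 728
Among all 4 size-1 choices, {A} is lowest.

Choose A only; total service cost 625.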